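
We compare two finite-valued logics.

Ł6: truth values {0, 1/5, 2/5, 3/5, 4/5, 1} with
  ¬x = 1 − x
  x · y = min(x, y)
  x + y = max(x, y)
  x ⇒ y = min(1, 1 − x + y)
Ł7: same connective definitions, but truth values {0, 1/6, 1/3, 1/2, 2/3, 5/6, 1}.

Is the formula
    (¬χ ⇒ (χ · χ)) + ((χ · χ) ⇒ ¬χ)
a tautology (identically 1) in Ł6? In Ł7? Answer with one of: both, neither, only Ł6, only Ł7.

both

In Ł6: every assignment gives 1 — tautology.
In Ł7: every assignment gives 1 — tautology.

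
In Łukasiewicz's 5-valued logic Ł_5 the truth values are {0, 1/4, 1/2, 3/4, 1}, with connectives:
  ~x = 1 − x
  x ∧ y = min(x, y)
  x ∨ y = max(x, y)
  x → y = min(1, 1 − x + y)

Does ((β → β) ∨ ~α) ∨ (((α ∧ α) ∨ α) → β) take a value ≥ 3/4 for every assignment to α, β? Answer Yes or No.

Yes

At α = 1, β = 3/4, for instance:
β → β = 3/4 → 3/4 = 1
~α = ~1 = 0
(β → β) ∨ ~α = 1 ∨ 0 = 1
α ∧ α = 1 ∧ 1 = 1
(α ∧ α) ∨ α = 1 ∨ 1 = 1
((α ∧ α) ∨ α) → β = 1 → 3/4 = 3/4
((β → β) ∨ ~α) ∨ (((α ∧ α) ∨ α) → β) = 1 ∨ 3/4 = 1
and checking the remaining 24 assignments likewise gives ≥ 3/4 in every case.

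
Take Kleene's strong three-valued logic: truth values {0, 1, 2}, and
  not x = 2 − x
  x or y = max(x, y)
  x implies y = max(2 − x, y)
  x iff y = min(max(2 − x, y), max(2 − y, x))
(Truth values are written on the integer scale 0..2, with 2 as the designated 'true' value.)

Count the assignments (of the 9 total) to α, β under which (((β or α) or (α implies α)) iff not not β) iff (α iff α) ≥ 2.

2

α = 0, β = 0 ↦ 0  <
α = 0, β = 1 ↦ 1  <
α = 0, β = 2 ↦ 2  ≥
α = 1, β = 0 ↦ 1  <
α = 1, β = 1 ↦ 1  <
α = 1, β = 2 ↦ 1  <
α = 2, β = 0 ↦ 0  <
α = 2, β = 1 ↦ 1  <
α = 2, β = 2 ↦ 2  ≥
So 2 of the 9 assignments meet the threshold.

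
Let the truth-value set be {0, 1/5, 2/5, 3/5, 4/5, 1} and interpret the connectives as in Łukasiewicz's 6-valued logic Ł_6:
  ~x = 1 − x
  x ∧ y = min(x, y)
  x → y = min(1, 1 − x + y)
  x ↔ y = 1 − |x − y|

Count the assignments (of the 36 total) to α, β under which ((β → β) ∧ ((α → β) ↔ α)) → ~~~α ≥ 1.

value 1: 18 assignments (counts)
value 4/5: 6 assignments
value 3/5: 4 assignments
value 2/5: 5 assignments
value 1/5: 2 assignments
value 0: 1 assignment
So 18 of the 36 assignments meet the threshold.

18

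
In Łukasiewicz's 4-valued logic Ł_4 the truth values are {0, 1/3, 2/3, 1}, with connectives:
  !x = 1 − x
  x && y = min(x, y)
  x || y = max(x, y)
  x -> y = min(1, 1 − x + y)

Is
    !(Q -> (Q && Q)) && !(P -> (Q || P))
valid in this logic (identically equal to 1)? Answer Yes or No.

Counterexample: take P = 0, Q = 0.
Q && Q = 0 && 0 = 0
Q -> (Q && Q) = 0 -> 0 = 1
!(Q -> (Q && Q)) = !1 = 0
Q || P = 0 || 0 = 0
P -> (Q || P) = 0 -> 0 = 1
!(P -> (Q || P)) = !1 = 0
!(Q -> (Q && Q)) && !(P -> (Q || P)) = 0 && 0 = 0
This gives 0 ≠ 1.

No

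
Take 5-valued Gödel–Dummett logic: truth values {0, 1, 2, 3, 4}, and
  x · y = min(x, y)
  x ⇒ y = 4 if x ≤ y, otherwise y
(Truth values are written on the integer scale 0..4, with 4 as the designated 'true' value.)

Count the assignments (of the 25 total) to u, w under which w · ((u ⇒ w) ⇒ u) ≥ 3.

value 4: 1 assignment (counts)
value 3: 3 assignments (counts)
value 2: 5 assignments
value 1: 7 assignments
value 0: 9 assignments
So 4 of the 25 assignments meet the threshold.

4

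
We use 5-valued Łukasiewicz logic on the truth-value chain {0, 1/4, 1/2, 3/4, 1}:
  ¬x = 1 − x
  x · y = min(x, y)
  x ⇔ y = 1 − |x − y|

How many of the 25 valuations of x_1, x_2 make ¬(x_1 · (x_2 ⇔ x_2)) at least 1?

value 1: 5 assignments (counts)
value 3/4: 5 assignments
value 1/2: 5 assignments
value 1/4: 5 assignments
value 0: 5 assignments
So 5 of the 25 assignments meet the threshold.

5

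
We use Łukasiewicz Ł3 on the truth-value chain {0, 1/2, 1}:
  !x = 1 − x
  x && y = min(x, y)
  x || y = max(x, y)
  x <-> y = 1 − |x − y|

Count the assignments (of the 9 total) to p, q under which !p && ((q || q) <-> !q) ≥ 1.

1

p = 0, q = 0 ↦ 0  <
p = 0, q = 1/2 ↦ 1  ≥
p = 0, q = 1 ↦ 0  <
p = 1/2, q = 0 ↦ 0  <
p = 1/2, q = 1/2 ↦ 1/2  <
p = 1/2, q = 1 ↦ 0  <
p = 1, q = 0 ↦ 0  <
p = 1, q = 1/2 ↦ 0  <
p = 1, q = 1 ↦ 0  <
So 1 of the 9 assignments meets the threshold.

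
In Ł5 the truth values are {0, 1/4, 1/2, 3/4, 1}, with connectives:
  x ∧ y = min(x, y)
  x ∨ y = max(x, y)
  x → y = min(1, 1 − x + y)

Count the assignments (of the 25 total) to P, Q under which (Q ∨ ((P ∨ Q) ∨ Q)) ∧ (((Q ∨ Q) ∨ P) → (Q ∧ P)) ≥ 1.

1

value 1: 1 assignment (counts)
value 3/4: 5 assignments
value 1/2: 9 assignments
value 1/4: 7 assignments
value 0: 3 assignments
So 1 of the 25 assignments meets the threshold.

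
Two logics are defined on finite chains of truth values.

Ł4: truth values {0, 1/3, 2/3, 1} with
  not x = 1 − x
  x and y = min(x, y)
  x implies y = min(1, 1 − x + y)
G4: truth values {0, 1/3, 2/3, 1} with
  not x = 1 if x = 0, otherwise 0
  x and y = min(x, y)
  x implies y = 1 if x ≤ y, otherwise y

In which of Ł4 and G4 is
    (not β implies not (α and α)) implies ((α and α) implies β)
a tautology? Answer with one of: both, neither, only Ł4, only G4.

In Ł4: every assignment gives 1 — tautology.
In G4: at α = 2/3, β = 1/3 the value is 1/3 — not a tautology.

only Ł4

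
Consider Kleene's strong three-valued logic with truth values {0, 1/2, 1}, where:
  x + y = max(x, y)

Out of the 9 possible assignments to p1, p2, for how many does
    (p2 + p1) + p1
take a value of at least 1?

p1 = 0, p2 = 0 ↦ 0  <
p1 = 0, p2 = 1/2 ↦ 1/2  <
p1 = 0, p2 = 1 ↦ 1  ≥
p1 = 1/2, p2 = 0 ↦ 1/2  <
p1 = 1/2, p2 = 1/2 ↦ 1/2  <
p1 = 1/2, p2 = 1 ↦ 1  ≥
p1 = 1, p2 = 0 ↦ 1  ≥
p1 = 1, p2 = 1/2 ↦ 1  ≥
p1 = 1, p2 = 1 ↦ 1  ≥
So 5 of the 9 assignments meet the threshold.

5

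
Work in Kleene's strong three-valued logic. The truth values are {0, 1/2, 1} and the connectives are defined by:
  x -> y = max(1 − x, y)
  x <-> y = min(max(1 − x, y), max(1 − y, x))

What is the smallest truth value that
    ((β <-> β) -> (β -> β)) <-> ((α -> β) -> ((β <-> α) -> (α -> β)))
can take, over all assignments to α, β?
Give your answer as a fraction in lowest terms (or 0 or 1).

Take α = 0, β = 1/2:
β <-> β = 1/2 <-> 1/2 = 1/2
β -> β = 1/2 -> 1/2 = 1/2
(β <-> β) -> (β -> β) = 1/2 -> 1/2 = 1/2
α -> β = 0 -> 1/2 = 1
β <-> α = 1/2 <-> 0 = 1/2
α -> β = 0 -> 1/2 = 1
(β <-> α) -> (α -> β) = 1/2 -> 1 = 1
(α -> β) -> ((β <-> α) -> (α -> β)) = 1 -> 1 = 1
((β <-> β) -> (β -> β)) <-> ((α -> β) -> ((β <-> α) -> (α -> β))) = 1/2 <-> 1 = 1/2
No assignment yields a value below 1/2, so this is the minimum.

1/2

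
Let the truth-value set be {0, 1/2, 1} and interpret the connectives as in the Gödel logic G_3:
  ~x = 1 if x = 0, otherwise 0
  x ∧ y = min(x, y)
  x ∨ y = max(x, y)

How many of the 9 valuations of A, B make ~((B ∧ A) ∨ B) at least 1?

3

A = 0, B = 0 ↦ 1  ≥
A = 0, B = 1/2 ↦ 0  <
A = 0, B = 1 ↦ 0  <
A = 1/2, B = 0 ↦ 1  ≥
A = 1/2, B = 1/2 ↦ 0  <
A = 1/2, B = 1 ↦ 0  <
A = 1, B = 0 ↦ 1  ≥
A = 1, B = 1/2 ↦ 0  <
A = 1, B = 1 ↦ 0  <
So 3 of the 9 assignments meet the threshold.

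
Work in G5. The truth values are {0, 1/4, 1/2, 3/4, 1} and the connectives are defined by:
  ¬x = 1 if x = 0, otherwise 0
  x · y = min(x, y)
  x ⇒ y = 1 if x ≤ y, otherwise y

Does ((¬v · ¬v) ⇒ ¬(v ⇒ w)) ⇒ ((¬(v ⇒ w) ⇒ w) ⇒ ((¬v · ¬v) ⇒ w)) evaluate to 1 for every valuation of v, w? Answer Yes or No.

Yes

At v = 1/2, w = 1/2, for instance:
¬v = ¬1/2 = 0
¬v = ¬1/2 = 0
¬v · ¬v = 0 · 0 = 0
v ⇒ w = 1/2 ⇒ 1/2 = 1
¬(v ⇒ w) = ¬1 = 0
(¬v · ¬v) ⇒ ¬(v ⇒ w) = 0 ⇒ 0 = 1
¬(v ⇒ w) ⇒ w = 0 ⇒ 1/2 = 1
(¬v · ¬v) ⇒ w = 0 ⇒ 1/2 = 1
(¬(v ⇒ w) ⇒ w) ⇒ ((¬v · ¬v) ⇒ w) = 1 ⇒ 1 = 1
((¬v · ¬v) ⇒ ¬(v ⇒ w)) ⇒ ((¬(v ⇒ w) ⇒ w) ⇒ ((¬v · ¬v) ⇒ w)) = 1 ⇒ 1 = 1
and checking the remaining 24 assignments likewise gives ≥ 1 in every case.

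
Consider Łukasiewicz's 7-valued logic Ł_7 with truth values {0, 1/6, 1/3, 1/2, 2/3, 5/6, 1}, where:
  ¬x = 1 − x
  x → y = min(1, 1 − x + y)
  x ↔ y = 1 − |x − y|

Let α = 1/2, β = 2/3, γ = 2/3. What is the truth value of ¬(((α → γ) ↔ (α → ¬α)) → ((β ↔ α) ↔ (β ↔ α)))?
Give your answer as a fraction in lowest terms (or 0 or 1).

0

α → γ = 1/2 → 2/3 = 1
¬α = ¬1/2 = 1/2
α → ¬α = 1/2 → 1/2 = 1
(α → γ) ↔ (α → ¬α) = 1 ↔ 1 = 1
β ↔ α = 2/3 ↔ 1/2 = 5/6
β ↔ α = 2/3 ↔ 1/2 = 5/6
(β ↔ α) ↔ (β ↔ α) = 5/6 ↔ 5/6 = 1
((α → γ) ↔ (α → ¬α)) → ((β ↔ α) ↔ (β ↔ α)) = 1 → 1 = 1
¬(((α → γ) ↔ (α → ¬α)) → ((β ↔ α) ↔ (β ↔ α))) = ¬1 = 0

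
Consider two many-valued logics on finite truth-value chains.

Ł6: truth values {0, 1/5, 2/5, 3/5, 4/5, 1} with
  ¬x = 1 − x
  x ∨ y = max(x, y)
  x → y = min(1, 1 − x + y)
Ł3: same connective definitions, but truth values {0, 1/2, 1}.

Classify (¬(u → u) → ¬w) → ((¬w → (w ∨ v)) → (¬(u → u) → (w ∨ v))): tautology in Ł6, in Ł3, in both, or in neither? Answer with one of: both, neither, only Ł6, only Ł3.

In Ł6: every assignment gives 1 — tautology.
In Ł3: every assignment gives 1 — tautology.

both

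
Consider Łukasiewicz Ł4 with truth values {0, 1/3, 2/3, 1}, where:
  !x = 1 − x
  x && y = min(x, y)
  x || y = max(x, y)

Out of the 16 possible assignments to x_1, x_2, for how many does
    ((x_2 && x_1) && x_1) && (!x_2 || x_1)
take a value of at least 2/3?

x_1 = 0, x_2 = 0 ↦ 0  <
x_1 = 0, x_2 = 1/3 ↦ 0  <
x_1 = 0, x_2 = 2/3 ↦ 0  <
x_1 = 0, x_2 = 1 ↦ 0  <
x_1 = 1/3, x_2 = 0 ↦ 0  <
x_1 = 1/3, x_2 = 1/3 ↦ 1/3  <
x_1 = 1/3, x_2 = 2/3 ↦ 1/3  <
x_1 = 1/3, x_2 = 1 ↦ 1/3  <
x_1 = 2/3, x_2 = 0 ↦ 0  <
x_1 = 2/3, x_2 = 1/3 ↦ 1/3  <
x_1 = 2/3, x_2 = 2/3 ↦ 2/3  ≥
x_1 = 2/3, x_2 = 1 ↦ 2/3  ≥
x_1 = 1, x_2 = 0 ↦ 0  <
x_1 = 1, x_2 = 1/3 ↦ 1/3  <
x_1 = 1, x_2 = 2/3 ↦ 2/3  ≥
x_1 = 1, x_2 = 1 ↦ 1  ≥
So 4 of the 16 assignments meet the threshold.

4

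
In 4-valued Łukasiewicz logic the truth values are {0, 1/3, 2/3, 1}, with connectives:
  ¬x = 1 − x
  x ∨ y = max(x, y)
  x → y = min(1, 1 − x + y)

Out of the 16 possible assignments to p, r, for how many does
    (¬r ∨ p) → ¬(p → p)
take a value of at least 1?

p = 0, r = 0 ↦ 0  <
p = 0, r = 1/3 ↦ 1/3  <
p = 0, r = 2/3 ↦ 2/3  <
p = 0, r = 1 ↦ 1  ≥
p = 1/3, r = 0 ↦ 0  <
p = 1/3, r = 1/3 ↦ 1/3  <
p = 1/3, r = 2/3 ↦ 2/3  <
p = 1/3, r = 1 ↦ 2/3  <
p = 2/3, r = 0 ↦ 0  <
p = 2/3, r = 1/3 ↦ 1/3  <
p = 2/3, r = 2/3 ↦ 1/3  <
p = 2/3, r = 1 ↦ 1/3  <
p = 1, r = 0 ↦ 0  <
p = 1, r = 1/3 ↦ 0  <
p = 1, r = 2/3 ↦ 0  <
p = 1, r = 1 ↦ 0  <
So 1 of the 16 assignments meets the threshold.

1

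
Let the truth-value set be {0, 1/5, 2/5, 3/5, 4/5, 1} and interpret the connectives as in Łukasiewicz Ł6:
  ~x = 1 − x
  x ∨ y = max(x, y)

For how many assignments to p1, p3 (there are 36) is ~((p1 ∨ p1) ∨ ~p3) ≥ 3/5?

value 1: 1 assignment (counts)
value 4/5: 3 assignments (counts)
value 3/5: 5 assignments (counts)
value 2/5: 7 assignments
value 1/5: 9 assignments
value 0: 11 assignments
So 9 of the 36 assignments meet the threshold.

9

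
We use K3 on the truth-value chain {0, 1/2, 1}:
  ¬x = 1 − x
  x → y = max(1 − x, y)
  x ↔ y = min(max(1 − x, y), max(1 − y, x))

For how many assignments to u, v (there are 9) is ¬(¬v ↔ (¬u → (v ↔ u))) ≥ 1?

1

u = 0, v = 0 ↦ 0  <
u = 0, v = 1/2 ↦ 1/2  <
u = 0, v = 1 ↦ 0  <
u = 1/2, v = 0 ↦ 1/2  <
u = 1/2, v = 1/2 ↦ 1/2  <
u = 1/2, v = 1 ↦ 1/2  <
u = 1, v = 0 ↦ 0  <
u = 1, v = 1/2 ↦ 1/2  <
u = 1, v = 1 ↦ 1  ≥
So 1 of the 9 assignments meets the threshold.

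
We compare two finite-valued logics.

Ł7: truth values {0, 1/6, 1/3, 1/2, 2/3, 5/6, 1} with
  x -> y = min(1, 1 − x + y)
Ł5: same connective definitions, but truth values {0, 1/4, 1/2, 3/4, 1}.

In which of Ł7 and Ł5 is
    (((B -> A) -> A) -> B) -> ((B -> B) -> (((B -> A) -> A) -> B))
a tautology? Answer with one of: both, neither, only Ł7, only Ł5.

In Ł7: every assignment gives 1 — tautology.
In Ł5: every assignment gives 1 — tautology.

both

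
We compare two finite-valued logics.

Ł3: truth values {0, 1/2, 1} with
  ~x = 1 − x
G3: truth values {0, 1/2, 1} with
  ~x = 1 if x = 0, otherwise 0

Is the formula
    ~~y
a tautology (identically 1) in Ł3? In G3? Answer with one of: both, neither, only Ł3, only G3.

In Ł3: at y = 0 the value is 0 — not a tautology.
In G3: at y = 0 the value is 0 — not a tautology.

neither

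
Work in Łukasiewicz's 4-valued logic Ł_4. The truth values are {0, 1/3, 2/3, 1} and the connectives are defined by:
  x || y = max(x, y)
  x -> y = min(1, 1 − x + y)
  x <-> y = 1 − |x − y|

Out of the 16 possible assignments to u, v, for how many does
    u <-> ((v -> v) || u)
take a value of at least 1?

4

u = 0, v = 0 ↦ 0  <
u = 0, v = 1/3 ↦ 0  <
u = 0, v = 2/3 ↦ 0  <
u = 0, v = 1 ↦ 0  <
u = 1/3, v = 0 ↦ 1/3  <
u = 1/3, v = 1/3 ↦ 1/3  <
u = 1/3, v = 2/3 ↦ 1/3  <
u = 1/3, v = 1 ↦ 1/3  <
u = 2/3, v = 0 ↦ 2/3  <
u = 2/3, v = 1/3 ↦ 2/3  <
u = 2/3, v = 2/3 ↦ 2/3  <
u = 2/3, v = 1 ↦ 2/3  <
u = 1, v = 0 ↦ 1  ≥
u = 1, v = 1/3 ↦ 1  ≥
u = 1, v = 2/3 ↦ 1  ≥
u = 1, v = 1 ↦ 1  ≥
So 4 of the 16 assignments meet the threshold.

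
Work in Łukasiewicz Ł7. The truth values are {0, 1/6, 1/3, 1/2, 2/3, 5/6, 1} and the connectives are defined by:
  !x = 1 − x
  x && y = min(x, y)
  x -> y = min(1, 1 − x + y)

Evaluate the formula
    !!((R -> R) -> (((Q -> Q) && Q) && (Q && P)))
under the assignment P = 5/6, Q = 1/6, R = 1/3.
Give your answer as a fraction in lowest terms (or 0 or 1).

1/6

R -> R = 1/3 -> 1/3 = 1
Q -> Q = 1/6 -> 1/6 = 1
(Q -> Q) && Q = 1 && 1/6 = 1/6
Q && P = 1/6 && 5/6 = 1/6
((Q -> Q) && Q) && (Q && P) = 1/6 && 1/6 = 1/6
(R -> R) -> (((Q -> Q) && Q) && (Q && P)) = 1 -> 1/6 = 1/6
!((R -> R) -> (((Q -> Q) && Q) && (Q && P))) = !1/6 = 5/6
!!((R -> R) -> (((Q -> Q) && Q) && (Q && P))) = !5/6 = 1/6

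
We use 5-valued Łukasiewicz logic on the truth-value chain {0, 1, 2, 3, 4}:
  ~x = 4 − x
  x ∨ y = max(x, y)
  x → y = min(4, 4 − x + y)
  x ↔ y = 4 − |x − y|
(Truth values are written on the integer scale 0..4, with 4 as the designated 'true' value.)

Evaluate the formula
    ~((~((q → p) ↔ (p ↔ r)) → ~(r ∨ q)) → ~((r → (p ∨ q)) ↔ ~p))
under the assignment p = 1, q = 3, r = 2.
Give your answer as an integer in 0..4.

q → p = 3 → 1 = 2
p ↔ r = 1 ↔ 2 = 3
(q → p) ↔ (p ↔ r) = 2 ↔ 3 = 3
~((q → p) ↔ (p ↔ r)) = ~3 = 1
r ∨ q = 2 ∨ 3 = 3
~(r ∨ q) = ~3 = 1
~((q → p) ↔ (p ↔ r)) → ~(r ∨ q) = 1 → 1 = 4
p ∨ q = 1 ∨ 3 = 3
r → (p ∨ q) = 2 → 3 = 4
~p = ~1 = 3
(r → (p ∨ q)) ↔ ~p = 4 ↔ 3 = 3
~((r → (p ∨ q)) ↔ ~p) = ~3 = 1
(~((q → p) ↔ (p ↔ r)) → ~(r ∨ q)) → ~((r → (p ∨ q)) ↔ ~p) = 4 → 1 = 1
~((~((q → p) ↔ (p ↔ r)) → ~(r ∨ q)) → ~((r → (p ∨ q)) ↔ ~p)) = ~1 = 3

3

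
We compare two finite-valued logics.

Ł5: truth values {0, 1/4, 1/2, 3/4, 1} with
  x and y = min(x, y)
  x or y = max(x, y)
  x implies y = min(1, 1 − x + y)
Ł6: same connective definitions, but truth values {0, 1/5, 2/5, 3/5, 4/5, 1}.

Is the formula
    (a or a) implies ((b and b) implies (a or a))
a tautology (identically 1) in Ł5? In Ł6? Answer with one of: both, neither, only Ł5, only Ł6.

both

In Ł5: every assignment gives 1 — tautology.
In Ł6: every assignment gives 1 — tautology.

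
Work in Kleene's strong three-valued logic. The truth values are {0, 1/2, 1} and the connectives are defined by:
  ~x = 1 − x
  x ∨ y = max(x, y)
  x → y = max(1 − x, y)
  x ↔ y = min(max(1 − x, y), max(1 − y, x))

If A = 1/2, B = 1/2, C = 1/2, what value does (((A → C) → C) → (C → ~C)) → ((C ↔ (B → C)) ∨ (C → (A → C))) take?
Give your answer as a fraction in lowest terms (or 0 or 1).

1/2

A → C = 1/2 → 1/2 = 1/2
(A → C) → C = 1/2 → 1/2 = 1/2
~C = ~1/2 = 1/2
C → ~C = 1/2 → 1/2 = 1/2
((A → C) → C) → (C → ~C) = 1/2 → 1/2 = 1/2
B → C = 1/2 → 1/2 = 1/2
C ↔ (B → C) = 1/2 ↔ 1/2 = 1/2
A → C = 1/2 → 1/2 = 1/2
C → (A → C) = 1/2 → 1/2 = 1/2
(C ↔ (B → C)) ∨ (C → (A → C)) = 1/2 ∨ 1/2 = 1/2
(((A → C) → C) → (C → ~C)) → ((C ↔ (B → C)) ∨ (C → (A → C))) = 1/2 → 1/2 = 1/2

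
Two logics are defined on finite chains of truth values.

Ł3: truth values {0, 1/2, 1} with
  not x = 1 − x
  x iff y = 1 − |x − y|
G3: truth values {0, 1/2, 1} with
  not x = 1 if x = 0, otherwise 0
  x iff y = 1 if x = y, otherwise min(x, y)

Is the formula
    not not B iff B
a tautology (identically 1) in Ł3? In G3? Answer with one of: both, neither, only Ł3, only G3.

only Ł3

In Ł3: every assignment gives 1 — tautology.
In G3: at B = 1/2 the value is 1/2 — not a tautology.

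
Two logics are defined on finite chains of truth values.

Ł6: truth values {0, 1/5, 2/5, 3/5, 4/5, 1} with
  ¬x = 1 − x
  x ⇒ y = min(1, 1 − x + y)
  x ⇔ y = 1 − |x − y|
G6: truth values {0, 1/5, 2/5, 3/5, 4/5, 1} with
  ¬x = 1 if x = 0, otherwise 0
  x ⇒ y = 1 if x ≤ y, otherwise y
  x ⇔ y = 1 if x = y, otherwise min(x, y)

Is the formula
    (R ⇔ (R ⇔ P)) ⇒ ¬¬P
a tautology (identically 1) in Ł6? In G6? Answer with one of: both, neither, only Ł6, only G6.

In Ł6: at P = 0, R = 1/5 the value is 3/5 — not a tautology.
In G6: every assignment gives 1 — tautology.

only G6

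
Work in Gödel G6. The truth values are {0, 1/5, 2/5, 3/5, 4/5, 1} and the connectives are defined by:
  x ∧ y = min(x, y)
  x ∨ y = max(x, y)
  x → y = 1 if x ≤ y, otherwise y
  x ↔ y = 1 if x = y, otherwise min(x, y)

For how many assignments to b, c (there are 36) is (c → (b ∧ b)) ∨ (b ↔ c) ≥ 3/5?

value 1: 21 assignments (counts)
value 4/5: 1 assignment (counts)
value 3/5: 2 assignments (counts)
value 2/5: 3 assignments
value 1/5: 4 assignments
value 0: 5 assignments
So 24 of the 36 assignments meet the threshold.

24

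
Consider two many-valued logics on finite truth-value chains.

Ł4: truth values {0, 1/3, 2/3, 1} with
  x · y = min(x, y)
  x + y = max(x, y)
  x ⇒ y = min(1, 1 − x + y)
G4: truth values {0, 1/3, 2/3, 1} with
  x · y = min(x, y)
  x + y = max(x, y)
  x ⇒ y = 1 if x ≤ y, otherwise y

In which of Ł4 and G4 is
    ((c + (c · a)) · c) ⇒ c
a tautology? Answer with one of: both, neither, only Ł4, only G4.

both

In Ł4: every assignment gives 1 — tautology.
In G4: every assignment gives 1 — tautology.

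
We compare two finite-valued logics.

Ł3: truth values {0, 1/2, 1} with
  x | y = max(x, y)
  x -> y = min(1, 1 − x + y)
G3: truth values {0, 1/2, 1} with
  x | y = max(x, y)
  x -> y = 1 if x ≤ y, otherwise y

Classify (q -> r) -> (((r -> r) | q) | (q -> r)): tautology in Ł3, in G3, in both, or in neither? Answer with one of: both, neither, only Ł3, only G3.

both

In Ł3: every assignment gives 1 — tautology.
In G3: every assignment gives 1 — tautology.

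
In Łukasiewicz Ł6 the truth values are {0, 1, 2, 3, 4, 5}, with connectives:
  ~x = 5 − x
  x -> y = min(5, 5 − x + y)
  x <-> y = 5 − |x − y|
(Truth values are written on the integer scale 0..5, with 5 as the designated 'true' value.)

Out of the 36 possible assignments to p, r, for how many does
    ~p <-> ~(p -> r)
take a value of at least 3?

value 5: 3 assignments (counts)
value 4: 7 assignments (counts)
value 3: 6 assignments (counts)
value 2: 7 assignments
value 1: 6 assignments
value 0: 7 assignments
So 16 of the 36 assignments meet the threshold.

16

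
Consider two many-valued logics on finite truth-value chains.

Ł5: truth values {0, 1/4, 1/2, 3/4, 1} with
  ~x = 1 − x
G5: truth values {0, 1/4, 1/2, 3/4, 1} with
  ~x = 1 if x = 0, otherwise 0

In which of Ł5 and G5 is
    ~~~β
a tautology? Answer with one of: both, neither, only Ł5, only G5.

neither

In Ł5: at β = 1/4 the value is 3/4 — not a tautology.
In G5: at β = 1/4 the value is 0 — not a tautology.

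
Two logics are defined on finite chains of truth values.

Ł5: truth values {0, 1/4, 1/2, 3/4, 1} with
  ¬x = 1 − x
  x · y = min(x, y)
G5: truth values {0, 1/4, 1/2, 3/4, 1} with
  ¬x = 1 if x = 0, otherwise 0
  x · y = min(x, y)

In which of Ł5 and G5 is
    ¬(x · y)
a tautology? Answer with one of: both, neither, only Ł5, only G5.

In Ł5: at x = 1/4, y = 1/4 the value is 3/4 — not a tautology.
In G5: at x = 1/4, y = 1/4 the value is 0 — not a tautology.

neither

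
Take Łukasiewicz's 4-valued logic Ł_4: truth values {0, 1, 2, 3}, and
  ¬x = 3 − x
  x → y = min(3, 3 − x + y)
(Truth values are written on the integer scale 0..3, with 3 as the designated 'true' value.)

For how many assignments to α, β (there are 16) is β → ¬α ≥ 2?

α = 0, β = 0 ↦ 3  ≥
α = 0, β = 1 ↦ 3  ≥
α = 0, β = 2 ↦ 3  ≥
α = 0, β = 3 ↦ 3  ≥
α = 1, β = 0 ↦ 3  ≥
α = 1, β = 1 ↦ 3  ≥
α = 1, β = 2 ↦ 3  ≥
α = 1, β = 3 ↦ 2  ≥
α = 2, β = 0 ↦ 3  ≥
α = 2, β = 1 ↦ 3  ≥
α = 2, β = 2 ↦ 2  ≥
α = 2, β = 3 ↦ 1  <
α = 3, β = 0 ↦ 3  ≥
α = 3, β = 1 ↦ 2  ≥
α = 3, β = 2 ↦ 1  <
α = 3, β = 3 ↦ 0  <
So 13 of the 16 assignments meet the threshold.

13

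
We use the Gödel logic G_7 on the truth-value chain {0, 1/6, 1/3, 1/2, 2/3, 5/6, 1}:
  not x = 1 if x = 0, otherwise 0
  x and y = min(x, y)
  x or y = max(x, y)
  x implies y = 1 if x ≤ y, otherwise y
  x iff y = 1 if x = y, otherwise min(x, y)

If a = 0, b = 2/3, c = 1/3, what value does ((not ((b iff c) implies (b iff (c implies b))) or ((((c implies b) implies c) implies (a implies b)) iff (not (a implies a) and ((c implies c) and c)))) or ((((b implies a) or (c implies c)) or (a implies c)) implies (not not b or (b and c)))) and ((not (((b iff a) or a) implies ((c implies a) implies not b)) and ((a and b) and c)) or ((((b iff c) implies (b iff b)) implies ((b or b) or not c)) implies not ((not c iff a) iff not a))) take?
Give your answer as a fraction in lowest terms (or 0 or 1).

0

b iff c = 2/3 iff 1/3 = 1/3
c implies b = 1/3 implies 2/3 = 1
b iff (c implies b) = 2/3 iff 1 = 2/3
(b iff c) implies (b iff (c implies b)) = 1/3 implies 2/3 = 1
not ((b iff c) implies (b iff (c implies b))) = not 1 = 0
c implies b = 1/3 implies 2/3 = 1
(c implies b) implies c = 1 implies 1/3 = 1/3
a implies b = 0 implies 2/3 = 1
((c implies b) implies c) implies (a implies b) = 1/3 implies 1 = 1
a implies a = 0 implies 0 = 1
not (a implies a) = not 1 = 0
c implies c = 1/3 implies 1/3 = 1
(c implies c) and c = 1 and 1/3 = 1/3
not (a implies a) and ((c implies c) and c) = 0 and 1/3 = 0
(((c implies b) implies c) implies (a implies b)) iff (not (a implies a) and ((c implies c) and c)) = 1 iff 0 = 0
not ((b iff c) implies (b iff (c implies b))) or ((((c implies b) implies c) implies (a implies b)) iff (not (a implies a) and ((c implies c) and c))) = 0 or 0 = 0
b implies a = 2/3 implies 0 = 0
c implies c = 1/3 implies 1/3 = 1
(b implies a) or (c implies c) = 0 or 1 = 1
a implies c = 0 implies 1/3 = 1
((b implies a) or (c implies c)) or (a implies c) = 1 or 1 = 1
not b = not 2/3 = 0
not not b = not 0 = 1
b and c = 2/3 and 1/3 = 1/3
not not b or (b and c) = 1 or 1/3 = 1
(((b implies a) or (c implies c)) or (a implies c)) implies (not not b or (b and c)) = 1 implies 1 = 1
(not ((b iff c) implies (b iff (c implies b))) or ((((c implies b) implies c) implies (a implies b)) iff (not (a implies a) and ((c implies c) and c)))) or ((((b implies a) or (c implies c)) or (a implies c)) implies (not not b or (b and c))) = 0 or 1 = 1
b iff a = 2/3 iff 0 = 0
(b iff a) or a = 0 or 0 = 0
c implies a = 1/3 implies 0 = 0
not b = not 2/3 = 0
(c implies a) implies not b = 0 implies 0 = 1
((b iff a) or a) implies ((c implies a) implies not b) = 0 implies 1 = 1
not (((b iff a) or a) implies ((c implies a) implies not b)) = not 1 = 0
a and b = 0 and 2/3 = 0
(a and b) and c = 0 and 1/3 = 0
not (((b iff a) or a) implies ((c implies a) implies not b)) and ((a and b) and c) = 0 and 0 = 0
b iff c = 2/3 iff 1/3 = 1/3
b iff b = 2/3 iff 2/3 = 1
(b iff c) implies (b iff b) = 1/3 implies 1 = 1
b or b = 2/3 or 2/3 = 2/3
not c = not 1/3 = 0
(b or b) or not c = 2/3 or 0 = 2/3
((b iff c) implies (b iff b)) implies ((b or b) or not c) = 1 implies 2/3 = 2/3
not c = not 1/3 = 0
not c iff a = 0 iff 0 = 1
not a = not 0 = 1
(not c iff a) iff not a = 1 iff 1 = 1
not ((not c iff a) iff not a) = not 1 = 0
(((b iff c) implies (b iff b)) implies ((b or b) or not c)) implies not ((not c iff a) iff not a) = 2/3 implies 0 = 0
(not (((b iff a) or a) implies ((c implies a) implies not b)) and ((a and b) and c)) or ((((b iff c) implies (b iff b)) implies ((b or b) or not c)) implies not ((not c iff a) iff not a)) = 0 or 0 = 0
((not ((b iff c) implies (b iff (c implies b))) or ((((c implies b) implies c) implies (a implies b)) iff (not (a implies a) and ((c implies c) and c)))) or ((((b implies a) or (c implies c)) or (a implies c)) implies (not not b or (b and c)))) and ((not (((b iff a) or a) implies ((c implies a) implies not b)) and ((a and b) and c)) or ((((b iff c) implies (b iff b)) implies ((b or b) or not c)) implies not ((not c iff a) iff not a))) = 1 and 0 = 0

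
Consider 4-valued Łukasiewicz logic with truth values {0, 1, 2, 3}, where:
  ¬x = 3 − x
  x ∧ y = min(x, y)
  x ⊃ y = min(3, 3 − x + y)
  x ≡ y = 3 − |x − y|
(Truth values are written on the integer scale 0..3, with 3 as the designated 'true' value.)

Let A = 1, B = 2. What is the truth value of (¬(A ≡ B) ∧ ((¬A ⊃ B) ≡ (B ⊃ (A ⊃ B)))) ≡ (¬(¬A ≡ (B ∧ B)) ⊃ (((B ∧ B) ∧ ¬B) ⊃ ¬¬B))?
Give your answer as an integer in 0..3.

1

A ≡ B = 1 ≡ 2 = 2
¬(A ≡ B) = ¬2 = 1
¬A = ¬1 = 2
¬A ⊃ B = 2 ⊃ 2 = 3
A ⊃ B = 1 ⊃ 2 = 3
B ⊃ (A ⊃ B) = 2 ⊃ 3 = 3
(¬A ⊃ B) ≡ (B ⊃ (A ⊃ B)) = 3 ≡ 3 = 3
¬(A ≡ B) ∧ ((¬A ⊃ B) ≡ (B ⊃ (A ⊃ B))) = 1 ∧ 3 = 1
¬A = ¬1 = 2
B ∧ B = 2 ∧ 2 = 2
¬A ≡ (B ∧ B) = 2 ≡ 2 = 3
¬(¬A ≡ (B ∧ B)) = ¬3 = 0
B ∧ B = 2 ∧ 2 = 2
¬B = ¬2 = 1
(B ∧ B) ∧ ¬B = 2 ∧ 1 = 1
¬B = ¬2 = 1
¬¬B = ¬1 = 2
((B ∧ B) ∧ ¬B) ⊃ ¬¬B = 1 ⊃ 2 = 3
¬(¬A ≡ (B ∧ B)) ⊃ (((B ∧ B) ∧ ¬B) ⊃ ¬¬B) = 0 ⊃ 3 = 3
(¬(A ≡ B) ∧ ((¬A ⊃ B) ≡ (B ⊃ (A ⊃ B)))) ≡ (¬(¬A ≡ (B ∧ B)) ⊃ (((B ∧ B) ∧ ¬B) ⊃ ¬¬B)) = 1 ≡ 3 = 1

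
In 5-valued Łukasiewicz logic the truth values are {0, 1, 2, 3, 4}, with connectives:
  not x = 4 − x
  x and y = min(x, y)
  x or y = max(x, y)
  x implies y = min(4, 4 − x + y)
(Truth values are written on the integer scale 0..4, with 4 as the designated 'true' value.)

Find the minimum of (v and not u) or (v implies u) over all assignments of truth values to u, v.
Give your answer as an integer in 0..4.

2

Take u = 0, v = 2:
not u = not 0 = 4
v and not u = 2 and 4 = 2
v implies u = 2 implies 0 = 2
(v and not u) or (v implies u) = 2 or 2 = 2
No assignment yields a value below 2, so this is the minimum.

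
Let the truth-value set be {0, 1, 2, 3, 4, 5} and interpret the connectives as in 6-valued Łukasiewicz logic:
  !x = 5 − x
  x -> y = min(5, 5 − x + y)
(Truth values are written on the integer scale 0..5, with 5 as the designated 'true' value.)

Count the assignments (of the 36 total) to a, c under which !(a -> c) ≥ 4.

value 5: 1 assignment (counts)
value 4: 2 assignments (counts)
value 3: 3 assignments
value 2: 4 assignments
value 1: 5 assignments
value 0: 21 assignments
So 3 of the 36 assignments meet the threshold.

3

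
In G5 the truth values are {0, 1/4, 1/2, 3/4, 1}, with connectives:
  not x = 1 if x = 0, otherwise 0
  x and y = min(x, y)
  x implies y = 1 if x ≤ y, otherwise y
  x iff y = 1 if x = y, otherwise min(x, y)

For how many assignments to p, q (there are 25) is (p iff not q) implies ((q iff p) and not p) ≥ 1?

17

value 1: 17 assignments (counts)
value 0: 8 assignments
So 17 of the 25 assignments meet the threshold.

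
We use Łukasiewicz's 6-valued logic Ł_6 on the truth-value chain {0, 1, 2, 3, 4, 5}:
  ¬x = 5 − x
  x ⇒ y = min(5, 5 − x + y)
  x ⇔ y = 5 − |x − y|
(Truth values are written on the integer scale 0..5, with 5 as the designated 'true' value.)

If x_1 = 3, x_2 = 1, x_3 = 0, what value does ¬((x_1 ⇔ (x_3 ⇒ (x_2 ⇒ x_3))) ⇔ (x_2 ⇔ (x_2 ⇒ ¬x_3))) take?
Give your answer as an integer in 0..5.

x_2 ⇒ x_3 = 1 ⇒ 0 = 4
x_3 ⇒ (x_2 ⇒ x_3) = 0 ⇒ 4 = 5
x_1 ⇔ (x_3 ⇒ (x_2 ⇒ x_3)) = 3 ⇔ 5 = 3
¬x_3 = ¬0 = 5
x_2 ⇒ ¬x_3 = 1 ⇒ 5 = 5
x_2 ⇔ (x_2 ⇒ ¬x_3) = 1 ⇔ 5 = 1
(x_1 ⇔ (x_3 ⇒ (x_2 ⇒ x_3))) ⇔ (x_2 ⇔ (x_2 ⇒ ¬x_3)) = 3 ⇔ 1 = 3
¬((x_1 ⇔ (x_3 ⇒ (x_2 ⇒ x_3))) ⇔ (x_2 ⇔ (x_2 ⇒ ¬x_3))) = ¬3 = 2

2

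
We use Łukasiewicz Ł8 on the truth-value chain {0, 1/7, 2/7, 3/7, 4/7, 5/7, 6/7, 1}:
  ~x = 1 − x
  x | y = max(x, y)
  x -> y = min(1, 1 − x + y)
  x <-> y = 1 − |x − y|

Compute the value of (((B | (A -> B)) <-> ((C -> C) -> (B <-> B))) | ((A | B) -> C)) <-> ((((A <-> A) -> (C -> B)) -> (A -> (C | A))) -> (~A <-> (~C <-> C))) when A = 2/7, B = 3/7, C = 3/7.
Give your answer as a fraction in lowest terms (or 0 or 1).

A -> B = 2/7 -> 3/7 = 1
B | (A -> B) = 3/7 | 1 = 1
C -> C = 3/7 -> 3/7 = 1
B <-> B = 3/7 <-> 3/7 = 1
(C -> C) -> (B <-> B) = 1 -> 1 = 1
(B | (A -> B)) <-> ((C -> C) -> (B <-> B)) = 1 <-> 1 = 1
A | B = 2/7 | 3/7 = 3/7
(A | B) -> C = 3/7 -> 3/7 = 1
((B | (A -> B)) <-> ((C -> C) -> (B <-> B))) | ((A | B) -> C) = 1 | 1 = 1
A <-> A = 2/7 <-> 2/7 = 1
C -> B = 3/7 -> 3/7 = 1
(A <-> A) -> (C -> B) = 1 -> 1 = 1
C | A = 3/7 | 2/7 = 3/7
A -> (C | A) = 2/7 -> 3/7 = 1
((A <-> A) -> (C -> B)) -> (A -> (C | A)) = 1 -> 1 = 1
~A = ~2/7 = 5/7
~C = ~3/7 = 4/7
~C <-> C = 4/7 <-> 3/7 = 6/7
~A <-> (~C <-> C) = 5/7 <-> 6/7 = 6/7
(((A <-> A) -> (C -> B)) -> (A -> (C | A))) -> (~A <-> (~C <-> C)) = 1 -> 6/7 = 6/7
(((B | (A -> B)) <-> ((C -> C) -> (B <-> B))) | ((A | B) -> C)) <-> ((((A <-> A) -> (C -> B)) -> (A -> (C | A))) -> (~A <-> (~C <-> C))) = 1 <-> 6/7 = 6/7

6/7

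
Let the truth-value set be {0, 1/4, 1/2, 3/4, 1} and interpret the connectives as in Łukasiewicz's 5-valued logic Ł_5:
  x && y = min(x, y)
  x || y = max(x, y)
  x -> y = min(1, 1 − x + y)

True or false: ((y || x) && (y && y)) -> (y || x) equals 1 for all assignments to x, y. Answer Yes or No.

Yes

At x = 0, y = 1/2, for instance:
y || x = 1/2 || 0 = 1/2
y && y = 1/2 && 1/2 = 1/2
(y || x) && (y && y) = 1/2 && 1/2 = 1/2
((y || x) && (y && y)) -> (y || x) = 1/2 -> 1/2 = 1
and checking the remaining 24 assignments likewise gives ≥ 1 in every case.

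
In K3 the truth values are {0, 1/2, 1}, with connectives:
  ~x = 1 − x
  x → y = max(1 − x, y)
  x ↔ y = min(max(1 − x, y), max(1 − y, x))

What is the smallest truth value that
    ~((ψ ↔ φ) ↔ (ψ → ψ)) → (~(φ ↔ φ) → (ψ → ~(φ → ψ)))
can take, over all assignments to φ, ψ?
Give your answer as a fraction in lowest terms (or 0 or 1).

Take φ = 1/2, ψ = 1/2:
ψ ↔ φ = 1/2 ↔ 1/2 = 1/2
ψ → ψ = 1/2 → 1/2 = 1/2
(ψ ↔ φ) ↔ (ψ → ψ) = 1/2 ↔ 1/2 = 1/2
~((ψ ↔ φ) ↔ (ψ → ψ)) = ~1/2 = 1/2
φ ↔ φ = 1/2 ↔ 1/2 = 1/2
~(φ ↔ φ) = ~1/2 = 1/2
φ → ψ = 1/2 → 1/2 = 1/2
~(φ → ψ) = ~1/2 = 1/2
ψ → ~(φ → ψ) = 1/2 → 1/2 = 1/2
~(φ ↔ φ) → (ψ → ~(φ → ψ)) = 1/2 → 1/2 = 1/2
~((ψ ↔ φ) ↔ (ψ → ψ)) → (~(φ ↔ φ) → (ψ → ~(φ → ψ))) = 1/2 → 1/2 = 1/2
No assignment yields a value below 1/2, so this is the minimum.

1/2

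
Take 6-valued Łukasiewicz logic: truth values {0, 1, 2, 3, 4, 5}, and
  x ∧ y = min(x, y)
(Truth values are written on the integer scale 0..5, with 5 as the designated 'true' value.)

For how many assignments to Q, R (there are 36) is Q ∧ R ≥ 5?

1

value 5: 1 assignment (counts)
value 4: 3 assignments
value 3: 5 assignments
value 2: 7 assignments
value 1: 9 assignments
value 0: 11 assignments
So 1 of the 36 assignments meets the threshold.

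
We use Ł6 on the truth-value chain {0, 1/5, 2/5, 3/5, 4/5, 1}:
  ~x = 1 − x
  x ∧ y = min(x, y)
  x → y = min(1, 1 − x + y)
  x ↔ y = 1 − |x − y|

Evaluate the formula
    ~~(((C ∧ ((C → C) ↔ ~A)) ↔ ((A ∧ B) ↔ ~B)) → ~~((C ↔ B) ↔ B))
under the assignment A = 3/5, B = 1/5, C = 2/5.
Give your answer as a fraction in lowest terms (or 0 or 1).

C → C = 2/5 → 2/5 = 1
~A = ~3/5 = 2/5
(C → C) ↔ ~A = 1 ↔ 2/5 = 2/5
C ∧ ((C → C) ↔ ~A) = 2/5 ∧ 2/5 = 2/5
A ∧ B = 3/5 ∧ 1/5 = 1/5
~B = ~1/5 = 4/5
(A ∧ B) ↔ ~B = 1/5 ↔ 4/5 = 2/5
(C ∧ ((C → C) ↔ ~A)) ↔ ((A ∧ B) ↔ ~B) = 2/5 ↔ 2/5 = 1
C ↔ B = 2/5 ↔ 1/5 = 4/5
(C ↔ B) ↔ B = 4/5 ↔ 1/5 = 2/5
~((C ↔ B) ↔ B) = ~2/5 = 3/5
~~((C ↔ B) ↔ B) = ~3/5 = 2/5
((C ∧ ((C → C) ↔ ~A)) ↔ ((A ∧ B) ↔ ~B)) → ~~((C ↔ B) ↔ B) = 1 → 2/5 = 2/5
~(((C ∧ ((C → C) ↔ ~A)) ↔ ((A ∧ B) ↔ ~B)) → ~~((C ↔ B) ↔ B)) = ~2/5 = 3/5
~~(((C ∧ ((C → C) ↔ ~A)) ↔ ((A ∧ B) ↔ ~B)) → ~~((C ↔ B) ↔ B)) = ~3/5 = 2/5

2/5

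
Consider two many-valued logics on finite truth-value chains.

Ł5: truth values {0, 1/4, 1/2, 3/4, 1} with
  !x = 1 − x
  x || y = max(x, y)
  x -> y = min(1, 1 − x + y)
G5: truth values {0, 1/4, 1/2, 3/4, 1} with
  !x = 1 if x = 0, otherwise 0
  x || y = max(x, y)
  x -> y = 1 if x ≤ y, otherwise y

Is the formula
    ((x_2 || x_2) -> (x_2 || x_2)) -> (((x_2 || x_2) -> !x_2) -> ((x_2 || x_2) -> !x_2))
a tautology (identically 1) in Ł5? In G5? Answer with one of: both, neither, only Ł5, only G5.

both

In Ł5: every assignment gives 1 — tautology.
In G5: every assignment gives 1 — tautology.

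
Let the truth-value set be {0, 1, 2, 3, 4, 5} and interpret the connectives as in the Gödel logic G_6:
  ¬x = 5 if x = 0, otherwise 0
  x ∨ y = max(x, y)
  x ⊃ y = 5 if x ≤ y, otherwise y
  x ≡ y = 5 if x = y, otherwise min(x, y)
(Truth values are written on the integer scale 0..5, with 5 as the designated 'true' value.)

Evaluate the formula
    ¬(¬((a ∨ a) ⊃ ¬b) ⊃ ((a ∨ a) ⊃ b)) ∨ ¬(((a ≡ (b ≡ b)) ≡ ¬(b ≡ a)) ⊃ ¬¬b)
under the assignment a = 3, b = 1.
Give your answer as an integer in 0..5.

a ∨ a = 3 ∨ 3 = 3
¬b = ¬1 = 0
(a ∨ a) ⊃ ¬b = 3 ⊃ 0 = 0
¬((a ∨ a) ⊃ ¬b) = ¬0 = 5
a ∨ a = 3 ∨ 3 = 3
(a ∨ a) ⊃ b = 3 ⊃ 1 = 1
¬((a ∨ a) ⊃ ¬b) ⊃ ((a ∨ a) ⊃ b) = 5 ⊃ 1 = 1
¬(¬((a ∨ a) ⊃ ¬b) ⊃ ((a ∨ a) ⊃ b)) = ¬1 = 0
b ≡ b = 1 ≡ 1 = 5
a ≡ (b ≡ b) = 3 ≡ 5 = 3
b ≡ a = 1 ≡ 3 = 1
¬(b ≡ a) = ¬1 = 0
(a ≡ (b ≡ b)) ≡ ¬(b ≡ a) = 3 ≡ 0 = 0
¬b = ¬1 = 0
¬¬b = ¬0 = 5
((a ≡ (b ≡ b)) ≡ ¬(b ≡ a)) ⊃ ¬¬b = 0 ⊃ 5 = 5
¬(((a ≡ (b ≡ b)) ≡ ¬(b ≡ a)) ⊃ ¬¬b) = ¬5 = 0
¬(¬((a ∨ a) ⊃ ¬b) ⊃ ((a ∨ a) ⊃ b)) ∨ ¬(((a ≡ (b ≡ b)) ≡ ¬(b ≡ a)) ⊃ ¬¬b) = 0 ∨ 0 = 0

0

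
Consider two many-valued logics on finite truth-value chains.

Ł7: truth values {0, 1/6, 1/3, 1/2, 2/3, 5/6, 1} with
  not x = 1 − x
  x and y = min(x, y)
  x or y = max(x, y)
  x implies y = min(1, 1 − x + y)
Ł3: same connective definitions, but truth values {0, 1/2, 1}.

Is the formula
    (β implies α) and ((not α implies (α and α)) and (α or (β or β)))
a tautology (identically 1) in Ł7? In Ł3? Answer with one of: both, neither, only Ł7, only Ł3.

In Ł7: at α = 0, β = 0 the value is 0 — not a tautology.
In Ł3: at α = 0, β = 0 the value is 0 — not a tautology.

neither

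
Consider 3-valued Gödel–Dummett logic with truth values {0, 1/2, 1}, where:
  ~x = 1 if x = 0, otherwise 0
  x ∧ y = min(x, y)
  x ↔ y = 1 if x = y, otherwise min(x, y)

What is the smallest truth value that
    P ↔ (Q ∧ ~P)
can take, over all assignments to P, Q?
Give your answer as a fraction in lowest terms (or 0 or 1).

Take P = 0, Q = 1/2:
~P = ~0 = 1
Q ∧ ~P = 1/2 ∧ 1 = 1/2
P ↔ (Q ∧ ~P) = 0 ↔ 1/2 = 0
No assignment yields a value below 0, so this is the minimum.

0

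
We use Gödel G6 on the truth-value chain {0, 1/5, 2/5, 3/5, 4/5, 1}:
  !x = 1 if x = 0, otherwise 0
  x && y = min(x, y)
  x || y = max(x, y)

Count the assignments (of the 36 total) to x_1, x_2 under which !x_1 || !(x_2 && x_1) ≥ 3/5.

11

value 1: 11 assignments (counts)
value 0: 25 assignments
So 11 of the 36 assignments meet the threshold.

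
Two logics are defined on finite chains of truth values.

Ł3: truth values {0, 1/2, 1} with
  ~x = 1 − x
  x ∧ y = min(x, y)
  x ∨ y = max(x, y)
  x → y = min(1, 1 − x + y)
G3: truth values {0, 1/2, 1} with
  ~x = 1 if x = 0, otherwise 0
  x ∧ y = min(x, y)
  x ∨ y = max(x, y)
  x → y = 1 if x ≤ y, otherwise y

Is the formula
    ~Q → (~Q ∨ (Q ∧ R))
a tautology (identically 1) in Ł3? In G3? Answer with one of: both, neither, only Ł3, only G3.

In Ł3: every assignment gives 1 — tautology.
In G3: every assignment gives 1 — tautology.

both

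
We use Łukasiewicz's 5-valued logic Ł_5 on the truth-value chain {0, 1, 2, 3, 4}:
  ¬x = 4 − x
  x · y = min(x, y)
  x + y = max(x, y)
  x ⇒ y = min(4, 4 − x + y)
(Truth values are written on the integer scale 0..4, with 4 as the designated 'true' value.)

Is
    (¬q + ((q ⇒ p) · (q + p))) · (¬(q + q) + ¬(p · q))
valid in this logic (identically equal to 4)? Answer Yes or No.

Counterexample: take p = 0, q = 1.
¬q = ¬1 = 3
q ⇒ p = 1 ⇒ 0 = 3
q + p = 1 + 0 = 1
(q ⇒ p) · (q + p) = 3 · 1 = 1
¬q + ((q ⇒ p) · (q + p)) = 3 + 1 = 3
q + q = 1 + 1 = 1
¬(q + q) = ¬1 = 3
p · q = 0 · 1 = 0
¬(p · q) = ¬0 = 4
¬(q + q) + ¬(p · q) = 3 + 4 = 4
(¬q + ((q ⇒ p) · (q + p))) · (¬(q + q) + ¬(p · q)) = 3 · 4 = 3
This gives 3 ≠ 4.

No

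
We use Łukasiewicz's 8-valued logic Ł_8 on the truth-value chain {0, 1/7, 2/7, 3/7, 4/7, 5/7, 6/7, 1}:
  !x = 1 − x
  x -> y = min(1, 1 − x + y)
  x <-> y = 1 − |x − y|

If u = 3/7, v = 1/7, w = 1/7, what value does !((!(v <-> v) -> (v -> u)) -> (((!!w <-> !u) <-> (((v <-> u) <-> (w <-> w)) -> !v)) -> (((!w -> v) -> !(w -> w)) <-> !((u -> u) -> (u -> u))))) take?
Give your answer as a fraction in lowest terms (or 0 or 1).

2/7

v <-> v = 1/7 <-> 1/7 = 1
!(v <-> v) = !1 = 0
v -> u = 1/7 -> 3/7 = 1
!(v <-> v) -> (v -> u) = 0 -> 1 = 1
!w = !1/7 = 6/7
!!w = !6/7 = 1/7
!u = !3/7 = 4/7
!!w <-> !u = 1/7 <-> 4/7 = 4/7
v <-> u = 1/7 <-> 3/7 = 5/7
w <-> w = 1/7 <-> 1/7 = 1
(v <-> u) <-> (w <-> w) = 5/7 <-> 1 = 5/7
!v = !1/7 = 6/7
((v <-> u) <-> (w <-> w)) -> !v = 5/7 -> 6/7 = 1
(!!w <-> !u) <-> (((v <-> u) <-> (w <-> w)) -> !v) = 4/7 <-> 1 = 4/7
!w = !1/7 = 6/7
!w -> v = 6/7 -> 1/7 = 2/7
w -> w = 1/7 -> 1/7 = 1
!(w -> w) = !1 = 0
(!w -> v) -> !(w -> w) = 2/7 -> 0 = 5/7
u -> u = 3/7 -> 3/7 = 1
u -> u = 3/7 -> 3/7 = 1
(u -> u) -> (u -> u) = 1 -> 1 = 1
!((u -> u) -> (u -> u)) = !1 = 0
((!w -> v) -> !(w -> w)) <-> !((u -> u) -> (u -> u)) = 5/7 <-> 0 = 2/7
((!!w <-> !u) <-> (((v <-> u) <-> (w <-> w)) -> !v)) -> (((!w -> v) -> !(w -> w)) <-> !((u -> u) -> (u -> u))) = 4/7 -> 2/7 = 5/7
(!(v <-> v) -> (v -> u)) -> (((!!w <-> !u) <-> (((v <-> u) <-> (w <-> w)) -> !v)) -> (((!w -> v) -> !(w -> w)) <-> !((u -> u) -> (u -> u)))) = 1 -> 5/7 = 5/7
!((!(v <-> v) -> (v -> u)) -> (((!!w <-> !u) <-> (((v <-> u) <-> (w <-> w)) -> !v)) -> (((!w -> v) -> !(w -> w)) <-> !((u -> u) -> (u -> u))))) = !5/7 = 2/7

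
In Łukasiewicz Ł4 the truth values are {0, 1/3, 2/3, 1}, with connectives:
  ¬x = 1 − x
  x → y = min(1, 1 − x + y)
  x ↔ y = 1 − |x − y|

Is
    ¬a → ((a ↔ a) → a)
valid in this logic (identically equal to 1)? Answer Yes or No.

No

Counterexample: take a = 0.
¬a = ¬0 = 1
a ↔ a = 0 ↔ 0 = 1
(a ↔ a) → a = 1 → 0 = 0
¬a → ((a ↔ a) → a) = 1 → 0 = 0
This gives 0 ≠ 1.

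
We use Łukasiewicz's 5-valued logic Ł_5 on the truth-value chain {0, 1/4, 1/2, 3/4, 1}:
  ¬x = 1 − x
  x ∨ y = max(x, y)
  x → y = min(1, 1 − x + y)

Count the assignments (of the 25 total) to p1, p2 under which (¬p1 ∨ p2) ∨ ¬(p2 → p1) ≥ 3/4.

16

value 1: 9 assignments (counts)
value 3/4: 7 assignments (counts)
value 1/2: 5 assignments
value 1/4: 3 assignments
value 0: 1 assignment
So 16 of the 25 assignments meet the threshold.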